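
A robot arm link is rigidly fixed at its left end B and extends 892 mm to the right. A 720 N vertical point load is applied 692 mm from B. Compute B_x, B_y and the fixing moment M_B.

B_x = 0, B_y = 720.0 N, M_B = 498200 N·mm

ΣF_x = 0: B_x = 0.
ΣF_y = 0: B_y − 720 = 0 → B_y = 720.0 N.
ΣM about B: M_B − 720·692 = 0 → M_B = 498200 N·mm.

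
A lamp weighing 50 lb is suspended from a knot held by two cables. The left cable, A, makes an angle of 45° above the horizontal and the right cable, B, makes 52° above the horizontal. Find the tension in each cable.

ΣF_x = 0: −T_A·cos45° + T_B·cos52° = 0 → T_B = 1.14853·T_A.
ΣF_y = 0: T_A·sin45° + T_B·sin52° = 50.
Substitute: T_A·(0.707107 + 1.14853·0.788011) = 50 → T_A = 31.0143 ≈ 31.01 lb.
Then T_B = 1.14853 × 31.0143 = 35.62 lb.

T_A = 31.01 lb, T_B = 35.62 lb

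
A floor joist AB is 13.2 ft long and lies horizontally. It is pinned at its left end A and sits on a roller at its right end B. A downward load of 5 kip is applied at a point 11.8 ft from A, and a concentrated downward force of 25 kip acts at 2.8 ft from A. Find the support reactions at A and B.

A_x = 0, A_y = 20.23 kip, B_y = 9.773 kip

ΣM about A: B_y·13.2 − 5·11.8 − 25·2.8 = 0 → B_y = 129/13.2 = 9.77273 ≈ 9.773 kip.
ΣF_y = 0: A_y + 9.77273 − 5 − 25 = 0 → A_y = 20.23 kip.
ΣF_x = 0: no horizontal applied forces, so A_x = 0.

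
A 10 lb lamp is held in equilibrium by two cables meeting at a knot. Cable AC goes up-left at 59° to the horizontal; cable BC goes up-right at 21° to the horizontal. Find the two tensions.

ΣF_x = 0: −T_AC·cos59° + T_BC·cos21° = 0 → T_BC = 0.55168·T_AC.
ΣF_y = 0: T_AC·sin59° + T_BC·sin21° = 10.
Substitute: T_AC·(0.857167 + 0.55168·0.358368) = 10 → T_AC = 9.47983 ≈ 9.480 lb.
Then T_BC = 0.55168 × 9.47983 = 5.230 lb.

T_AC = 9.480 lb, T_BC = 5.230 lb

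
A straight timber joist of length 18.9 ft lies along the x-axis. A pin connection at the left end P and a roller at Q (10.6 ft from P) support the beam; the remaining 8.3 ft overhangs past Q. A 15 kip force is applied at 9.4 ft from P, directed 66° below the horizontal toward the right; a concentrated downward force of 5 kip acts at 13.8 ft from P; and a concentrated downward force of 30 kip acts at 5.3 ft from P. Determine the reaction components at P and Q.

P_x = -6.101 kip, P_y = 15.04 kip, Q_y = 33.66 kip

ΣM about P: Q_y·10.6 − 15·sin66°·9.4 − 5·13.8 − 30·5.3 = 0 → Q_y = 356.81/10.6 = 33.6613 ≈ 33.66 kip.
ΣF_y = 0: P_y + 33.6613 − 15·sin66° − 5 − 30 = 0 → P_y = 15.04 kip.
ΣF_x = 0: P_x + 15·cos66° = 0 → P_x = -6.101 kip.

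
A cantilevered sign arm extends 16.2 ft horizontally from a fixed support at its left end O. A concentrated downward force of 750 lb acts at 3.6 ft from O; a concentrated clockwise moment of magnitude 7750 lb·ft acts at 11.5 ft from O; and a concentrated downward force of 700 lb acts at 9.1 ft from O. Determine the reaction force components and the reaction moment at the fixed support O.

O_x = 0, O_y = 1450 lb, M_O = 16820 lb·ft

ΣF_x = 0: O_x = 0.
ΣF_y = 0: O_y − 750 − 700 = 0 → O_y = 1450 lb.
ΣM about O: M_O − 750·3.6 − 7750 − 700·9.1 = 0 → M_O = 16820 lb·ft.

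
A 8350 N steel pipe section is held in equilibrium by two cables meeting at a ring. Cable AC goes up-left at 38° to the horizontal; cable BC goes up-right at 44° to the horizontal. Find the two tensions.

ΣF_x = 0: −T_AC·cos38° + T_BC·cos44° = 0 → T_BC = 1.09546·T_AC.
ΣF_y = 0: T_AC·sin38° + T_BC·sin44° = 8350.
Substitute: T_AC·(0.615661 + 1.09546·0.694658) = 8350 → T_AC = 6065.53 ≈ 6066 N.
Then T_BC = 1.09546 × 6065.53 = 6645 N.

T_AC = 6066 N, T_BC = 6645 N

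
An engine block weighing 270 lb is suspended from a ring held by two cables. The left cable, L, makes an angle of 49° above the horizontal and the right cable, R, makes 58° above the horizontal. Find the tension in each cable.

ΣF_x = 0: −T_L·cos49° + T_R·cos58° = 0 → T_R = 1.23804·T_L.
ΣF_y = 0: T_L·sin49° + T_R·sin58° = 270.
Substitute: T_L·(0.75471 + 1.23804·0.848048) = 270 → T_L = 149.615 ≈ 149.6 lb.
Then T_R = 1.23804 × 149.615 = 185.2 lb.

T_L = 149.6 lb, T_R = 185.2 lb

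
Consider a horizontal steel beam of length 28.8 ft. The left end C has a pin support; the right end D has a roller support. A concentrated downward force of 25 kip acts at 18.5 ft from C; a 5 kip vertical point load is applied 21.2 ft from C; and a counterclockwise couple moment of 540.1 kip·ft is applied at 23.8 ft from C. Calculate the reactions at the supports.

Taking moments about C: D_y·28.8 − 25·18.5 − 5·21.2 + 540.1 = 0 → D_y = 28.4/28.8 = 0.986111 ≈ 0.9861 kip.
ΣF_y = 0: C_y + 0.986111 − 25 − 5 = 0 → C_y = 29.01 kip.
ΣF_x = 0: no horizontal applied forces, so C_x = 0.

C_x = 0, C_y = 29.01 kip, D_y = 0.9861 kip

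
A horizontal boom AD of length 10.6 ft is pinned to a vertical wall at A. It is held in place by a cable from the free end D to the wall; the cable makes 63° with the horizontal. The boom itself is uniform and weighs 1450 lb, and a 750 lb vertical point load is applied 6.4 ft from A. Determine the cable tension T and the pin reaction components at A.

ΣM about A: T·sin63°·10.6 − 1450·5.3 − 750·6.4 = 0 → T = 12485/(10.6·0.891007) = 1321.91 ≈ 1322 lb.
ΣF_x = 0: A_x − T·cos63° = 0 → A_x = 1321.91 × 0.45399 = 600.1 lb.
ΣF_y = 0: A_y + T·sin63° − 1450 − 750 = 0 → A_y = 2200 − 1321.91 × 0.891007 = 1022 lb.

T = 1322 lb, A_x = 600.1 lb, A_y = 1022 lb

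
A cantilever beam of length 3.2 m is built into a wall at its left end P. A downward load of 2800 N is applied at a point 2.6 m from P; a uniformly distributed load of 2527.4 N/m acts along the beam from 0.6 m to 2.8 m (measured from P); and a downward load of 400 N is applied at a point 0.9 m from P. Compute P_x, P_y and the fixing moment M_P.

Resultant of the distributed load: 2527.4 × 2.2 = 5560.28 N at 1.7 m from P.
ΣF_x = 0: P_x = 0.
ΣF_y = 0: P_y − 2800 − 2527.4·2.2 − 400 = 0 → P_y = 8760 N.
ΣM about P: M_P − 2800·2.6 − (2527.4·2.2)·1.7 − 400·0.9 = 0 → M_P = 17090 N·m.

P_x = 0, P_y = 8760 N, M_P = 17090 N·m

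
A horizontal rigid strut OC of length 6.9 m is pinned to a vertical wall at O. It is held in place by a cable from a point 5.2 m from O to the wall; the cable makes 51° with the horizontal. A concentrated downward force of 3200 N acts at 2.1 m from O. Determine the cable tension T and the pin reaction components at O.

ΣM about O: T·sin51°·5.2 − 3200·2.1 = 0 → T = 6720/(5.2·0.777146) = 1662.89 ≈ 1663 N.
ΣF_x = 0: O_x − T·cos51° = 0 → O_x = 1662.89 × 0.62932 = 1046 N.
ΣF_y = 0: O_y + T·sin51° − 3200 = 0 → O_y = 3200 − 1662.89 × 0.777146 = 1908 N.

T = 1663 N, O_x = 1046 N, O_y = 1908 N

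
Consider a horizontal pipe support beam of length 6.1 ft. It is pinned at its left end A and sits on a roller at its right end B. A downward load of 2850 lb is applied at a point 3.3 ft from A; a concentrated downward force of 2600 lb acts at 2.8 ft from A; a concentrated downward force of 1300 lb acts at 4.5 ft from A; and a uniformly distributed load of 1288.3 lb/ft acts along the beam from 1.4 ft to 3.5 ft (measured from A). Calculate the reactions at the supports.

A_x = 0, A_y = 4675 lb, B_y = 4781 lb

Resultant of the distributed load: 1288.3 × 2.1 = 2705.43 lb at 2.45 ft from A.
Taking moments about A: B_y·6.1 − 2850·3.3 − 2600·2.8 − 1300·4.5 − (1288.3·2.1)·2.45 = 0 → B_y = 29163.3035/6.1 = 4780.87 ≈ 4781 lb.
ΣF_y = 0: A_y + 4780.87 − 2850 − 2600 − 1300 − 1288.3·2.1 = 0 → A_y = 4675 lb.
ΣF_x = 0: no horizontal applied forces, so A_x = 0.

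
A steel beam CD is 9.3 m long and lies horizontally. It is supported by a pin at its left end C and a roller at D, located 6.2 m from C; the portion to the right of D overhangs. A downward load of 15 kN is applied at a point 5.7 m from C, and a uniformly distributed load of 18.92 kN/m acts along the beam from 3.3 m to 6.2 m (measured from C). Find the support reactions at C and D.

C_x = 0, C_y = 14.04 kN, D_y = 55.83 kN

Resultant of the distributed load: 18.92 × 2.9 = 54.868 kN at 4.75 m from C.
ΣM about C: D_y·6.2 − 15·5.7 − (18.92·2.9)·4.75 = 0 → D_y = 346.123/6.2 = 55.8263 ≈ 55.83 kN.
ΣF_y = 0: C_y + 55.8263 − 15 − 18.92·2.9 = 0 → C_y = 14.04 kN.
ΣF_x = 0: no horizontal applied forces, so C_x = 0.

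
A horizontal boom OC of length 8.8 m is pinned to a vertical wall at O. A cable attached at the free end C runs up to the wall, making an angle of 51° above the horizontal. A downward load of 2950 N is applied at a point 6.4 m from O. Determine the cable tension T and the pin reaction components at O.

ΣM about O: T·sin51°·8.8 − 2950·6.4 = 0 → T = 18880/(8.8·0.777146) = 2760.68 ≈ 2761 N.
ΣF_x = 0: O_x − T·cos51° = 0 → O_x = 2760.68 × 0.62932 = 1737 N.
ΣF_y = 0: O_y + T·sin51° − 2950 = 0 → O_y = 2950 − 2760.68 × 0.777146 = 804.5 N.

T = 2761 N, O_x = 1737 N, O_y = 804.5 N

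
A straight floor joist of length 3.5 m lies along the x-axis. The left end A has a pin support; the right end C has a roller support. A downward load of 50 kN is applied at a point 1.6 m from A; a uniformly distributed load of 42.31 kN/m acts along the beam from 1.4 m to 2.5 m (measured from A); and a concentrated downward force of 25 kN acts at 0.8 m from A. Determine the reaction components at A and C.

A_x = 0, A_y = 67.04 kN, C_y = 54.50 kN

Resultant of the distributed load: 42.31 × 1.1 = 46.541 kN at 1.95 m from A.
Taking moments about A: C_y·3.5 − 50·1.6 − (42.31·1.1)·1.95 − 25·0.8 = 0 → C_y = 190.75495/3.5 = 54.5014 ≈ 54.50 kN.
ΣF_y = 0: A_y + 54.5014 − 50 − 42.31·1.1 − 25 = 0 → A_y = 67.04 kN.
ΣF_x = 0: no horizontal applied forces, so A_x = 0.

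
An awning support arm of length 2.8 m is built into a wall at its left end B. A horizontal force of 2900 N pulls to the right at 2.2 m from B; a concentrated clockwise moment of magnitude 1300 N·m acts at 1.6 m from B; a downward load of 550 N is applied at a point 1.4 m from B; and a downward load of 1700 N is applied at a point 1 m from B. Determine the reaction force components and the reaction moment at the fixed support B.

ΣF_x = 0: B_x + 2900 = 0 → B_x = -2900 N.
ΣF_y = 0: B_y − 550 − 1700 = 0 → B_y = 2250 N.
ΣM about B: M_B − 1300 − 550·1.4 − 1700·1 = 0 → M_B = 3770 N·m.

B_x = -2900 N, B_y = 2250 N, M_B = 3770 N·m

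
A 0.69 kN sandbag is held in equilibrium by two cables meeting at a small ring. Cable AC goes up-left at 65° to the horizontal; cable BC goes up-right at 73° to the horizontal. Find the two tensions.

ΣF_x = 0: −T_AC·cos65° + T_BC·cos73° = 0 → T_BC = 1.44548·T_AC.
ΣF_y = 0: T_AC·sin65° + T_BC·sin73° = 0.69.
Substitute: T_AC·(0.906308 + 1.44548·0.956305) = 0.69 → T_AC = 0.301491 ≈ 0.3015 kN.
Then T_BC = 1.44548 × 0.301491 = 0.4358 kN.

T_AC = 0.3015 kN, T_BC = 0.4358 kN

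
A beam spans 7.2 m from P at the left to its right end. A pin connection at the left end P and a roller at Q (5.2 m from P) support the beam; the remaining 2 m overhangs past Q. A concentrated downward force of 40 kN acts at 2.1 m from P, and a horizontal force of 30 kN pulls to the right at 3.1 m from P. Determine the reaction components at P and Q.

P_x = -30.00 kN, P_y = 23.85 kN, Q_y = 16.15 kN

Taking moments about P: Q_y·5.2 − 40·2.1 = 0 → Q_y = 84/5.2 = 16.1538 ≈ 16.15 kN.
ΣF_y = 0: P_y + 16.1538 − 40 = 0 → P_y = 23.85 kN.
ΣF_x = 0: P_x + 30 = 0 → P_x = -30.00 kN.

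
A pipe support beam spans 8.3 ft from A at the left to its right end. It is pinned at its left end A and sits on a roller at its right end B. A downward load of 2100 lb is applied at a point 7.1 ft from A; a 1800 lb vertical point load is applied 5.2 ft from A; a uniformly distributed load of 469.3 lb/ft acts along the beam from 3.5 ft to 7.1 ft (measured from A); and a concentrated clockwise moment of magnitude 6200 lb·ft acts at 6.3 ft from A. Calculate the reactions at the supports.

Resultant of the distributed load: 469.3 × 3.6 = 1689.48 lb at 5.3 ft from A.
ΣM about A: B_y·8.3 − 2100·7.1 − 1800·5.2 − (469.3·3.6)·5.3 − 6200 = 0 → B_y = 39424.244/8.3 = 4749.91 ≈ 4750 lb.
ΣF_y = 0: A_y + 4749.91 − 2100 − 1800 − 469.3·3.6 = 0 → A_y = 839.6 lb.
ΣF_x = 0: no horizontal applied forces, so A_x = 0.

A_x = 0, A_y = 839.6 lb, B_y = 4750 lb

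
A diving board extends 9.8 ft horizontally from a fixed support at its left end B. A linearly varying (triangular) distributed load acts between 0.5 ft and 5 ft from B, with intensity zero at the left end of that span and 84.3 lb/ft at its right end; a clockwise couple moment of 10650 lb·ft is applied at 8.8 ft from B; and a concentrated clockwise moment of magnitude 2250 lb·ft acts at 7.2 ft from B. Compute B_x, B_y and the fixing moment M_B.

Resultant of the triangular load: ½ × 84.3 × 4.5 = 189.675 lb, acting at 3.5 ft from B (one-third of the span from the peak).
ΣF_x = 0: B_x = 0.
ΣF_y = 0: B_y − ½·84.3·4.5 = 0 → B_y = 189.7 lb.
ΣM about B: M_B − (½·84.3·4.5)·3.5 − 10650 − 2250 = 0 → M_B = 13560 lb·ft.

B_x = 0, B_y = 189.7 lb, M_B = 13560 lb·ft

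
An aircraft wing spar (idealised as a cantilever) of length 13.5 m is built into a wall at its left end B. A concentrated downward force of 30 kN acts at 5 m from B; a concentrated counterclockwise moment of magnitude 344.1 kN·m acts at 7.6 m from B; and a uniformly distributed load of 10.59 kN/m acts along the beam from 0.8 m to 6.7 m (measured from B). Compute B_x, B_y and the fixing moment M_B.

B_x = 0, B_y = 92.48 kN, M_B = 40.20 kN·m

Resultant of the distributed load: 10.59 × 5.9 = 62.481 kN at 3.75 m from B.
ΣF_x = 0: B_x = 0.
ΣF_y = 0: B_y − 30 − 10.59·5.9 = 0 → B_y = 92.48 kN.
ΣM about B: M_B − 30·5 + 344.1 − (10.59·5.9)·3.75 = 0 → M_B = 40.20 kN·m.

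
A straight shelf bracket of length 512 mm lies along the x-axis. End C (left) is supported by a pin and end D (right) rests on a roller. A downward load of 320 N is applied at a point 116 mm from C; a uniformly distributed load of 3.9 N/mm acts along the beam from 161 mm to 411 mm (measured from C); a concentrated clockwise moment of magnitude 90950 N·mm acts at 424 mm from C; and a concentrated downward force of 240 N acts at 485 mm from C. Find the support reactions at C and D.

C_x = 0, C_y = 512.9 N, D_y = 1022 N

Resultant of the distributed load: 3.9 × 250 = 975 N at 286 mm from C.
Taking moments about C: D_y·512 − 320·116 − (3.9·250)·286 − 90950 − 240·485 = 0 → D_y = 523320/512 = 1022.11 ≈ 1022 N.
ΣF_y = 0: C_y + 1022.11 − 320 − 3.9·250 − 240 = 0 → C_y = 512.9 N.
ΣF_x = 0: no horizontal applied forces, so C_x = 0.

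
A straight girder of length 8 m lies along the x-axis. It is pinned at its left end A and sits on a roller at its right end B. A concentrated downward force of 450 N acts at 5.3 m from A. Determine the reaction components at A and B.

A_x = 0, A_y = 151.9 N, B_y = 298.1 N

ΣM about A: B_y·8 − 450·5.3 = 0 → B_y = 2385/8 = 298.125 ≈ 298.1 N.
ΣF_y = 0: A_y + 298.125 − 450 = 0 → A_y = 151.9 N.
ΣF_x = 0: no horizontal applied forces, so A_x = 0.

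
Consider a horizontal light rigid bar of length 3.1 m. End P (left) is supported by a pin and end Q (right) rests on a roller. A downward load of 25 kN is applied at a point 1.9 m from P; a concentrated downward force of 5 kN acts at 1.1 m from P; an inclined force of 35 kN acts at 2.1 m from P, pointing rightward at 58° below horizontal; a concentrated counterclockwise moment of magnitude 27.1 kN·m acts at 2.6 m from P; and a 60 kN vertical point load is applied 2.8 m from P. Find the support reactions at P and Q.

P_x = -18.55 kN, P_y = 37.03 kN, Q_y = 82.66 kN

Taking moments about P: Q_y·3.1 − 25·1.9 − 5·1.1 − 35·sin58°·2.1 + 27.1 − 60·2.8 = 0 → Q_y = 256.232/3.1 = 82.6555 ≈ 82.66 kN.
ΣF_y = 0: P_y + 82.6555 − 25 − 5 − 35·sin58° − 60 = 0 → P_y = 37.03 kN.
ΣF_x = 0: P_x + 35·cos58° = 0 → P_x = -18.55 kN.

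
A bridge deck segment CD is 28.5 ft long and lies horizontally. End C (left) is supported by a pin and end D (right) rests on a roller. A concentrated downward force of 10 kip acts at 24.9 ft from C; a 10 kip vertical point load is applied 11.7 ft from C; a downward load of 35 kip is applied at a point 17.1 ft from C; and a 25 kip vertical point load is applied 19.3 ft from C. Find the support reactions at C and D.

C_x = 0, C_y = 29.23 kip, D_y = 50.77 kip

Moments about C: D_y·28.5 − 10·24.9 − 10·11.7 − 35·17.1 − 25·19.3 = 0 → D_y = 1447/28.5 = 50.7719 ≈ 50.77 kip.
ΣF_y = 0: C_y + 50.7719 − 10 − 10 − 35 − 25 = 0 → C_y = 29.23 kip.
ΣF_x = 0: no horizontal applied forces, so C_x = 0.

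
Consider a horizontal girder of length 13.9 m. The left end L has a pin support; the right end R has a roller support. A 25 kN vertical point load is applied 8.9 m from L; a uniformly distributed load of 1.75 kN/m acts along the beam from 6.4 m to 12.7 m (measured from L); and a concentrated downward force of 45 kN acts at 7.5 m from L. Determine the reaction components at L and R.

L_x = 0, L_y = 33.16 kN, R_y = 47.86 kN

Resultant of the distributed load: 1.75 × 6.3 = 11.025 kN at 9.55 m from L.
ΣM about L: R_y·13.9 − 25·8.9 − (1.75·6.3)·9.55 − 45·7.5 = 0 → R_y = 665.28875/13.9 = 47.8625 ≈ 47.86 kN.
ΣF_y = 0: L_y + 47.8625 − 25 − 1.75·6.3 − 45 = 0 → L_y = 33.16 kN.
ΣF_x = 0: no horizontal applied forces, so L_x = 0.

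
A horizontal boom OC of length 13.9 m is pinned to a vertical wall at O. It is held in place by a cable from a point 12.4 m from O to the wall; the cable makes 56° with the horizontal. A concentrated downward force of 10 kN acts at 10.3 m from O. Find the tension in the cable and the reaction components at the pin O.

ΣM about O: T·sin56°·12.4 − 10·10.3 = 0 → T = 103/(12.4·0.829038) = 10.0194 ≈ 10.02 kN.
ΣF_x = 0: O_x − T·cos56° = 0 → O_x = 10.0194 × 0.559193 = 5.603 kN.
ΣF_y = 0: O_y + T·sin56° − 10 = 0 → O_y = 10 − 10.0194 × 0.829038 = 1.694 kN.

T = 10.02 kN, O_x = 5.603 kN, O_y = 1.694 kN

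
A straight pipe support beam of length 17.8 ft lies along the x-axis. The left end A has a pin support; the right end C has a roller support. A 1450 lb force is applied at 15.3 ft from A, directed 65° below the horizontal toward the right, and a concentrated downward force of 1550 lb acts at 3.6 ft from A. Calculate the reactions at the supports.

A_x = -612.8 lb, A_y = 1421 lb, C_y = 1443 lb

ΣM about A: C_y·17.8 − 1450·sin65°·15.3 − 1550·3.6 = 0 → C_y = 25686.4/17.8 = 1443.06 ≈ 1443 lb.
ΣF_y = 0: A_y + 1443.06 − 1450·sin65° − 1550 = 0 → A_y = 1421 lb.
ΣF_x = 0: A_x + 1450·cos65° = 0 → A_x = -612.8 lb.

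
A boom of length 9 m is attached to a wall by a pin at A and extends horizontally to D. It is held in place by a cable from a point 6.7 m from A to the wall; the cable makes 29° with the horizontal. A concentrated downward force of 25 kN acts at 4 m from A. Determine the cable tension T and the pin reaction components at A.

ΣM about A: T·sin29°·6.7 − 25·4 = 0 → T = 100/(6.7·0.48481) = 30.786 ≈ 30.79 kN.
ΣF_x = 0: A_x − T·cos29° = 0 → A_x = 30.786 × 0.87462 = 26.93 kN.
ΣF_y = 0: A_y + T·sin29° − 25 = 0 → A_y = 25 − 30.786 × 0.48481 = 10.07 kN.

T = 30.79 kN, A_x = 26.93 kN, A_y = 10.07 kN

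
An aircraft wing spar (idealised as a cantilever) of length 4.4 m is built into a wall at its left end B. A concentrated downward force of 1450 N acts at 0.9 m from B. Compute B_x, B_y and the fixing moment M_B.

ΣF_x = 0: B_x = 0.
ΣF_y = 0: B_y − 1450 = 0 → B_y = 1450 N.
ΣM about B: M_B − 1450·0.9 = 0 → M_B = 1305 N·m.

B_x = 0, B_y = 1450 N, M_B = 1305 N·m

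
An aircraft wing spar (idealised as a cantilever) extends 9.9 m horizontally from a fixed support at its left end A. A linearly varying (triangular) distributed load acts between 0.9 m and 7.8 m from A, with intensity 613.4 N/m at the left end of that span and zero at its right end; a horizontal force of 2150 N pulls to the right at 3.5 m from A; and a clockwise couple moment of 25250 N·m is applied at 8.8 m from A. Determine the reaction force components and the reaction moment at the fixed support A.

A_x = -2150 N, A_y = 2116 N, M_A = 32020 N·m

Resultant of the triangular load: ½ × 613.4 × 6.9 = 2116.23 N, acting at 3.2 m from A (one-third of the span from the peak).
ΣF_x = 0: A_x + 2150 = 0 → A_x = -2150 N.
ΣF_y = 0: A_y − ½·613.4·6.9 = 0 → A_y = 2116 N.
ΣM about A: M_A − (½·613.4·6.9)·3.2 − 25250 = 0 → M_A = 32020 N·m.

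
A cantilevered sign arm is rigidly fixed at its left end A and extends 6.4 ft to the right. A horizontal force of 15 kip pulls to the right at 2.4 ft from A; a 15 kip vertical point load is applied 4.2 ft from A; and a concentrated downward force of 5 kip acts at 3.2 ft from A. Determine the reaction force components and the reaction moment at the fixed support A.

A_x = -15.00 kip, A_y = 20.00 kip, M_A = 79.00 kip·ft

ΣF_x = 0: A_x + 15 = 0 → A_x = -15.00 kip.
ΣF_y = 0: A_y − 15 − 5 = 0 → A_y = 20.00 kip.
ΣM about A: M_A − 15·4.2 − 5·3.2 = 0 → M_A = 79.00 kip·ft.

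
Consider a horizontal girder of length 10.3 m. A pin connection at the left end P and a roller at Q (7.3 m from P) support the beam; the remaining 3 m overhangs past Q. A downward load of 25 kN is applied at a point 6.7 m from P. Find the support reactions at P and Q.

Taking moments about P: Q_y·7.3 − 25·6.7 = 0 → Q_y = 167.5/7.3 = 22.9452 ≈ 22.95 kN.
ΣF_y = 0: P_y + 22.9452 − 25 = 0 → P_y = 2.055 kN.
ΣF_x = 0: no horizontal applied forces, so P_x = 0.

P_x = 0, P_y = 2.055 kN, Q_y = 22.95 kN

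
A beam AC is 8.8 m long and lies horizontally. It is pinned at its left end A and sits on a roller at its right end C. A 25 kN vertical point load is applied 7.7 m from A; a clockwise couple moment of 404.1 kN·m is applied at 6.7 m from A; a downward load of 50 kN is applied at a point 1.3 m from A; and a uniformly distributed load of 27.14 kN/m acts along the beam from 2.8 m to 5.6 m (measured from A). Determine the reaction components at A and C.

Resultant of the distributed load: 27.14 × 2.8 = 75.992 kN at 4.2 m from A.
Taking moments about A: C_y·8.8 − 25·7.7 − 404.1 − 50·1.3 − (27.14·2.8)·4.2 = 0 → C_y = 980.7664/8.8 = 111.451 ≈ 111.5 kN.
ΣF_y = 0: A_y + 111.451 − 25 − 50 − 27.14·2.8 = 0 → A_y = 39.54 kN.
ΣF_x = 0: no horizontal applied forces, so A_x = 0.

A_x = 0, A_y = 39.54 kN, C_y = 111.5 kN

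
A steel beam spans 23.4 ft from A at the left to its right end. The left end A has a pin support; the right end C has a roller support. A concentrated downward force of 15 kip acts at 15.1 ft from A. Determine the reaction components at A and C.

A_x = 0, A_y = 5.321 kip, C_y = 9.679 kip

Taking moments about A: C_y·23.4 − 15·15.1 = 0 → C_y = 226.5/23.4 = 9.67949 ≈ 9.679 kip.
ΣF_y = 0: A_y + 9.67949 − 15 = 0 → A_y = 5.321 kip.
ΣF_x = 0: no horizontal applied forces, so A_x = 0.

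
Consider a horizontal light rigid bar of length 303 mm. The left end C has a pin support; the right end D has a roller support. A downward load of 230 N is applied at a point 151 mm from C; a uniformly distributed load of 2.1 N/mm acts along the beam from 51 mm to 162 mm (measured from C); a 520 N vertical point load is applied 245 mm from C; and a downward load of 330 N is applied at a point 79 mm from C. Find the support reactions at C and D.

Resultant of the distributed load: 2.1 × 111 = 233.1 N at 106.5 mm from C.
Moments about C: D_y·303 − 230·151 − (2.1·111)·106.5 − 520·245 − 330·79 = 0 → D_y = 213025.15/303 = 703.053 ≈ 703.1 N.
ΣF_y = 0: C_y + 703.053 − 230 − 2.1·111 − 520 − 330 = 0 → C_y = 610.0 N.
ΣF_x = 0: no horizontal applied forces, so C_x = 0.

C_x = 0, C_y = 610.0 N, D_y = 703.1 N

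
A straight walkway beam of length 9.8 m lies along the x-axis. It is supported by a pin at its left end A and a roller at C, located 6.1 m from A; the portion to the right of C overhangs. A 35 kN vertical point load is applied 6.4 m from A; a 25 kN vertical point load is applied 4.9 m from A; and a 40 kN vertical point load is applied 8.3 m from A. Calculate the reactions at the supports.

ΣM about A: C_y·6.1 − 35·6.4 − 25·4.9 − 40·8.3 = 0 → C_y = 678.5/6.1 = 111.23 ≈ 111.2 kN.
ΣF_y = 0: A_y + 111.23 − 35 − 25 − 40 = 0 → A_y = -11.23 kN.
ΣF_x = 0: no horizontal applied forces, so A_x = 0.

A_x = 0, A_y = -11.23 kN, C_y = 111.2 kN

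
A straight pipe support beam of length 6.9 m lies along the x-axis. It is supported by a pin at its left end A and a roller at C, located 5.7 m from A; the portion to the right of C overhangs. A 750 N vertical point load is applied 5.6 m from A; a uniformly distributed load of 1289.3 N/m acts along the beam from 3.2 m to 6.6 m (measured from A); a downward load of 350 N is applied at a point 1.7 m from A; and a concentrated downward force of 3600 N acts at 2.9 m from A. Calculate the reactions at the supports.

Resultant of the distributed load: 1289.3 × 3.4 = 4383.62 N at 4.9 m from A.
Moments about A: C_y·5.7 − 750·5.6 − (1289.3·3.4)·4.9 − 350·1.7 − 3600·2.9 = 0 → C_y = 36714.738/5.7 = 6441.18 ≈ 6441 N.
ΣF_y = 0: A_y + 6441.18 − 750 − 1289.3·3.4 − 350 − 3600 = 0 → A_y = 2642 N.
ΣF_x = 0: no horizontal applied forces, so A_x = 0.

A_x = 0, A_y = 2642 N, C_y = 6441 N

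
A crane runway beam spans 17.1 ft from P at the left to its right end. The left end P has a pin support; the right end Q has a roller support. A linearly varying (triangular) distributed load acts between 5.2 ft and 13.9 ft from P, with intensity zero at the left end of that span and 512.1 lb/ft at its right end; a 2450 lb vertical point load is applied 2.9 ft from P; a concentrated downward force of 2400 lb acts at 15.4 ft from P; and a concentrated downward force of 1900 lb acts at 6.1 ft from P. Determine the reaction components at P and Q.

Resultant of the triangular load: ½ × 512.1 × 8.7 = 2227.635 lb, acting at 11 ft from P (one-third of the span from the peak).
Taking moments about P: Q_y·17.1 − (½·512.1·8.7)·11 − 2450·2.9 − 2400·15.4 − 1900·6.1 = 0 → Q_y = 80158.985/17.1 = 4687.66 ≈ 4688 lb.
ΣF_y = 0: P_y + 4687.66 − ½·512.1·8.7 − 2450 − 2400 − 1900 = 0 → P_y = 4290 lb.
ΣF_x = 0: no horizontal applied forces, so P_x = 0.

P_x = 0, P_y = 4290 lb, Q_y = 4688 lb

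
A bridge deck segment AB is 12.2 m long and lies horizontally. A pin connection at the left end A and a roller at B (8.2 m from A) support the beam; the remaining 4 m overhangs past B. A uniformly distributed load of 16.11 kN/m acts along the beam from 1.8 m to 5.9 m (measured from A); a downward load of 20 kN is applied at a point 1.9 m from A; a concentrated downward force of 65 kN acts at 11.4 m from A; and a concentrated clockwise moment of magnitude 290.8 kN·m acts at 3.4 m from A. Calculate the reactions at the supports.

Resultant of the distributed load: 16.11 × 4.1 = 66.051 kN at 3.85 m from A.
Moments about A: B_y·8.2 − (16.11·4.1)·3.85 − 20·1.9 − 65·11.4 − 290.8 = 0 → B_y = 1324.09635/8.2 = 161.475 ≈ 161.5 kN.
ΣF_y = 0: A_y + 161.475 − 16.11·4.1 − 20 − 65 = 0 → A_y = -10.42 kN.
ΣF_x = 0: no horizontal applied forces, so A_x = 0.

A_x = 0, A_y = -10.42 kN, B_y = 161.5 kN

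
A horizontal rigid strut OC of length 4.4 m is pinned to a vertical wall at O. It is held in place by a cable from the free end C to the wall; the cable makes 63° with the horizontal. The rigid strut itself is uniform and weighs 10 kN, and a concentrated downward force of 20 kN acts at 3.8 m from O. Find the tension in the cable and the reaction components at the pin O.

ΣM about O: T·sin63°·4.4 − 10·2.2 − 20·3.8 = 0 → T = 98/(4.4·0.891007) = 24.9973 ≈ 25.00 kN.
ΣF_x = 0: O_x − T·cos63° = 0 → O_x = 24.9973 × 0.45399 = 11.35 kN.
ΣF_y = 0: O_y + T·sin63° − 10 − 20 = 0 → O_y = 30 − 24.9973 × 0.891007 = 7.727 kN.

T = 25.00 kN, O_x = 11.35 kN, O_y = 7.727 kN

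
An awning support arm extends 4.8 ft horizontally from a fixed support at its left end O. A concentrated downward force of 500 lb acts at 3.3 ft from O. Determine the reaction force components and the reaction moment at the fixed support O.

ΣF_x = 0: O_x = 0.
ΣF_y = 0: O_y − 500 = 0 → O_y = 500.0 lb.
ΣM about O: M_O − 500·3.3 = 0 → M_O = 1650 lb·ft.

O_x = 0, O_y = 500.0 lb, M_O = 1650 lb·ft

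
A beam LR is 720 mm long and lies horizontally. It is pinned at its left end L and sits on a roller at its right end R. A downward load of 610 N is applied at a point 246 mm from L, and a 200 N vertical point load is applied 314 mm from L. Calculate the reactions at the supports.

L_x = 0, L_y = 514.4 N, R_y = 295.6 N

Moments about L: R_y·720 − 610·246 − 200·314 = 0 → R_y = 212860/720 = 295.639 ≈ 295.6 N.
ΣF_y = 0: L_y + 295.639 − 610 − 200 = 0 → L_y = 514.4 N.
ΣF_x = 0: no horizontal applied forces, so L_x = 0.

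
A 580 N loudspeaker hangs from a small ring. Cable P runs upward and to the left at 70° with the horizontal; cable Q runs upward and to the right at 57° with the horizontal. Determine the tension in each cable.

T_P = 395.5 N, T_Q = 248.4 N

ΣF_x = 0: −T_P·cos70° + T_Q·cos57° = 0 → T_Q = 0.627976·T_P.
ΣF_y = 0: T_P·sin70° + T_Q·sin57° = 580.
Substitute: T_P·(0.939693 + 0.627976·0.838671) = 580 → T_P = 395.538 ≈ 395.5 N.
Then T_Q = 0.627976 × 395.538 = 248.4 N.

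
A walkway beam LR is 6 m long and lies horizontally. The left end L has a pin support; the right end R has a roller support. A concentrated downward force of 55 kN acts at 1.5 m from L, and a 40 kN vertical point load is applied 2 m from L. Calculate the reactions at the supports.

L_x = 0, L_y = 67.92 kN, R_y = 27.08 kN

ΣM about L: R_y·6 − 55·1.5 − 40·2 = 0 → R_y = 162.5/6 = 27.0833 ≈ 27.08 kN.
ΣF_y = 0: L_y + 27.0833 − 55 − 40 = 0 → L_y = 67.92 kN.
ΣF_x = 0: no horizontal applied forces, so L_x = 0.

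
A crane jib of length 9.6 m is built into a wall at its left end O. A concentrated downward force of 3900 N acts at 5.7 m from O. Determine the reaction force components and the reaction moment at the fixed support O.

ΣF_x = 0: O_x = 0.
ΣF_y = 0: O_y − 3900 = 0 → O_y = 3900 N.
ΣM about O: M_O − 3900·5.7 = 0 → M_O = 22230 N·m.

O_x = 0, O_y = 3900 N, M_O = 22230 N·m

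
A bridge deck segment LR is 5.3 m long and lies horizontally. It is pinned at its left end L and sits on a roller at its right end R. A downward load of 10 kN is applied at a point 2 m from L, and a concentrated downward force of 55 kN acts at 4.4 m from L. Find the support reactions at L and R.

Moments about L: R_y·5.3 − 10·2 − 55·4.4 = 0 → R_y = 262/5.3 = 49.434 ≈ 49.43 kN.
ΣF_y = 0: L_y + 49.434 − 10 − 55 = 0 → L_y = 15.57 kN.
ΣF_x = 0: no horizontal applied forces, so L_x = 0.

L_x = 0, L_y = 15.57 kN, R_y = 49.43 kN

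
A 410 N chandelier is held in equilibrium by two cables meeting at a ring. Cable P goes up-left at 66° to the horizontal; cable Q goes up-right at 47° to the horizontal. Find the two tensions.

ΣF_x = 0: −T_P·cos66° + T_Q·cos47° = 0 → T_Q = 0.596389·T_P.
ΣF_y = 0: T_P·sin66° + T_Q·sin47° = 410.
Substitute: T_P·(0.913545 + 0.596389·0.731354) = 410 → T_P = 303.767 ≈ 303.8 N.
Then T_Q = 0.596389 × 303.767 = 181.2 N.

T_P = 303.8 N, T_Q = 181.2 N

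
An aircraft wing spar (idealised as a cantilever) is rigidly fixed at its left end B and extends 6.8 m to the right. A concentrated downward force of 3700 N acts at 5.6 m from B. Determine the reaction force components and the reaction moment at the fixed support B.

ΣF_x = 0: B_x = 0.
ΣF_y = 0: B_y − 3700 = 0 → B_y = 3700 N.
ΣM about B: M_B − 3700·5.6 = 0 → M_B = 20720 N·m.

B_x = 0, B_y = 3700 N, M_B = 20720 N·m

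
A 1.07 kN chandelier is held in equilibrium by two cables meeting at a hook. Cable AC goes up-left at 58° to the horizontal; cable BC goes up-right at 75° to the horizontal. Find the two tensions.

T_AC = 0.3787 kN, T_BC = 0.7753 kN

ΣF_x = 0: −T_AC·cos58° + T_BC·cos75° = 0 → T_BC = 2.04745·T_AC.
ΣF_y = 0: T_AC·sin58° + T_BC·sin75° = 1.07.
Substitute: T_AC·(0.848048 + 2.04745·0.965926) = 1.07 → T_AC = 0.378663 ≈ 0.3787 kN.
Then T_BC = 2.04745 × 0.378663 = 0.7753 kN.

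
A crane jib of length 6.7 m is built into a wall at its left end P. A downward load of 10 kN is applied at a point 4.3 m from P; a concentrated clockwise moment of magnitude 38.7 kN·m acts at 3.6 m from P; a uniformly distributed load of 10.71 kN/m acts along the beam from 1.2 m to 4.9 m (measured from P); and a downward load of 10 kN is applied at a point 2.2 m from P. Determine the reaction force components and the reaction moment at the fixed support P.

Resultant of the distributed load: 10.71 × 3.7 = 39.627 kN at 3.05 m from P.
ΣF_x = 0: P_x = 0.
ΣF_y = 0: P_y − 10 − 10.71·3.7 − 10 = 0 → P_y = 59.63 kN.
ΣM about P: M_P − 10·4.3 − 38.7 − (10.71·3.7)·3.05 − 10·2.2 = 0 → M_P = 224.6 kN·m.

P_x = 0, P_y = 59.63 kN, M_P = 224.6 kN·m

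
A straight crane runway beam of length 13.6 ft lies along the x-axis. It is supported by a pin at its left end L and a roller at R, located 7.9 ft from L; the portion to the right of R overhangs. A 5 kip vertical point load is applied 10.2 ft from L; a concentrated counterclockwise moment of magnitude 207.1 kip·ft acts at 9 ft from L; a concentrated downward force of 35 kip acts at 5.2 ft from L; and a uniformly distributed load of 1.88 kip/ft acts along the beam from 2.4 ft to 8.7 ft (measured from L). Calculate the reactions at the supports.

Resultant of the distributed load: 1.88 × 6.3 = 11.844 kip at 5.55 ft from L.
Moments about L: R_y·7.9 − 5·10.2 + 207.1 − 35·5.2 − (1.88·6.3)·5.55 = 0 → R_y = 91.6342/7.9 = 11.5993 ≈ 11.60 kip.
ΣF_y = 0: L_y + 11.5993 − 5 − 35 − 1.88·6.3 = 0 → L_y = 40.24 kip.
ΣF_x = 0: no horizontal applied forces, so L_x = 0.

L_x = 0, L_y = 40.24 kip, R_y = 11.60 kip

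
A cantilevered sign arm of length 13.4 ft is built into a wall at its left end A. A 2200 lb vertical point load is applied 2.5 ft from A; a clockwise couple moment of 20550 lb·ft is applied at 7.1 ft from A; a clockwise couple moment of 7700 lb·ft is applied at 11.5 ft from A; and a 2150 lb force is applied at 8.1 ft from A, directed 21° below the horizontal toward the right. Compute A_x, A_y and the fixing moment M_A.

ΣF_x = 0: A_x + 2150·cos21° = 0 → A_x = -2007 lb.
ΣF_y = 0: A_y − 2200 − 2150·sin21° = 0 → A_y = 2970 lb.
ΣM about A: M_A − 2200·2.5 − 20550 − 7700 − 2150·sin21°·8.1 = 0 → M_A = 39990 lb·ft.

A_x = -2007 lb, A_y = 2970 lb, M_A = 39990 lb·ft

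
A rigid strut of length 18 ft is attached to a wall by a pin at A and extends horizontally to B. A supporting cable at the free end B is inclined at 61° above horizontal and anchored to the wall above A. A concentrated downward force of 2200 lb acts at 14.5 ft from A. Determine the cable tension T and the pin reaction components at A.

ΣM about A: T·sin61°·18 − 2200·14.5 = 0 → T = 31900/(18·0.87462) = 2026.28 ≈ 2026 lb.
ΣF_x = 0: A_x − T·cos61° = 0 → A_x = 2026.28 × 0.48481 = 982.4 lb.
ΣF_y = 0: A_y + T·sin61° − 2200 = 0 → A_y = 2200 − 2026.28 × 0.87462 = 427.8 lb.

T = 2026 lb, A_x = 982.4 lb, A_y = 427.8 lb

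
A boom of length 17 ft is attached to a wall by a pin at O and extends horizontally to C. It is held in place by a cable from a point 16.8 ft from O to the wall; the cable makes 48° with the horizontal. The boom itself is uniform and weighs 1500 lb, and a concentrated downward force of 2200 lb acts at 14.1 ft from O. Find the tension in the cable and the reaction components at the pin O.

T = 3506 lb, O_x = 2346 lb, O_y = 1095 lb

ΣM about O: T·sin48°·16.8 − 1500·8.5 − 2200·14.1 = 0 → T = 43770/(16.8·0.743145) = 3505.85 ≈ 3506 lb.
ΣF_x = 0: O_x − T·cos48° = 0 → O_x = 3505.85 × 0.669131 = 2346 lb.
ΣF_y = 0: O_y + T·sin48° − 1500 − 2200 = 0 → O_y = 3700 − 3505.85 × 0.743145 = 1095 lb.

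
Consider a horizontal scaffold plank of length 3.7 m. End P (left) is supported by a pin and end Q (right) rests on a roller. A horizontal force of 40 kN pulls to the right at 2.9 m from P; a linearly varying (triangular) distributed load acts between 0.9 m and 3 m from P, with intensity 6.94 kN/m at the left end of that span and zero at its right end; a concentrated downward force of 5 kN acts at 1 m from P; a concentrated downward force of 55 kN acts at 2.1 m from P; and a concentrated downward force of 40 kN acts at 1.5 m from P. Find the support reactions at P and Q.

Resultant of the triangular load: ½ × 6.94 × 2.1 = 7.287 kN, acting at 1.6 m from P (one-third of the span from the peak).
Taking moments about P: Q_y·3.7 − (½·6.94·2.1)·1.6 − 5·1 − 55·2.1 − 40·1.5 = 0 → Q_y = 192.1592/3.7 = 51.9349 ≈ 51.93 kN.
ΣF_y = 0: P_y + 51.9349 − ½·6.94·2.1 − 5 − 55 − 40 = 0 → P_y = 55.35 kN.
ΣF_x = 0: P_x + 40 = 0 → P_x = -40.00 kN.

P_x = -40.00 kN, P_y = 55.35 kN, Q_y = 51.93 kN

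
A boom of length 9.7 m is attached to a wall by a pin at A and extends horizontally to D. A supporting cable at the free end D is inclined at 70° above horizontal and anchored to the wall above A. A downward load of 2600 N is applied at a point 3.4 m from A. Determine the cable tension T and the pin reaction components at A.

T = 969.8 N, A_x = 331.7 N, A_y = 1689 N

ΣM about A: T·sin70°·9.7 − 2600·3.4 = 0 → T = 8840/(9.7·0.939693) = 969.828 ≈ 969.8 N.
ΣF_x = 0: A_x − T·cos70° = 0 → A_x = 969.828 × 0.34202 = 331.7 N.
ΣF_y = 0: A_y + T·sin70° − 2600 = 0 → A_y = 2600 − 969.828 × 0.939693 = 1689 N.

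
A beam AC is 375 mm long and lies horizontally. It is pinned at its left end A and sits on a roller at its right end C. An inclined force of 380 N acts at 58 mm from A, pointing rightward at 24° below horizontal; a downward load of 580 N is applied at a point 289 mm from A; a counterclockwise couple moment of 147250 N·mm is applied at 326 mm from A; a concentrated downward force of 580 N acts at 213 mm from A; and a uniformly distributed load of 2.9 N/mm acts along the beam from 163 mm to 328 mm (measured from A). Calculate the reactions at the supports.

A_x = -347.1 N, A_y = 1072 N, C_y = 720.9 N

Resultant of the distributed load: 2.9 × 165 = 478.5 N at 245.5 mm from A.
ΣM about A: C_y·375 − 380·sin24°·58 − 580·289 + 147250 − 580·213 − (2.9·165)·245.5 = 0 → C_y = 270346/375 = 720.923 ≈ 720.9 N.
ΣF_y = 0: A_y + 720.923 − 380·sin24° − 580 − 580 − 2.9·165 = 0 → A_y = 1072 N.
ΣF_x = 0: A_x + 380·cos24° = 0 → A_x = -347.1 N.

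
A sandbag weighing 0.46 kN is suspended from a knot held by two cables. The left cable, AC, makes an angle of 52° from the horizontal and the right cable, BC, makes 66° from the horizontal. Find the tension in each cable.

ΣF_x = 0: −T_AC·cos52° + T_BC·cos66° = 0 → T_BC = 1.51366·T_AC.
ΣF_y = 0: T_AC·sin52° + T_BC·sin66° = 0.46.
Substitute: T_AC·(0.788011 + 1.51366·0.913545) = 0.46 → T_AC = 0.211903 ≈ 0.2119 kN.
Then T_BC = 1.51366 × 0.211903 = 0.3207 kN.

T_AC = 0.2119 kN, T_BC = 0.3207 kN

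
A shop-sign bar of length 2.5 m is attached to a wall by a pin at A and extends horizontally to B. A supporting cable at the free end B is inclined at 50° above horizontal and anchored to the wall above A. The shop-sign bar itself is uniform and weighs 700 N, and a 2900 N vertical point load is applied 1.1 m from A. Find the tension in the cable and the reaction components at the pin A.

T = 2123 N, A_x = 1364 N, A_y = 1974 N

ΣM about A: T·sin50°·2.5 − 700·1.25 − 2900·1.1 = 0 → T = 4065/(2.5·0.766044) = 2122.59 ≈ 2123 N.
ΣF_x = 0: A_x − T·cos50° = 0 → A_x = 2122.59 × 0.642788 = 1364 N.
ΣF_y = 0: A_y + T·sin50° − 700 − 2900 = 0 → A_y = 3600 − 2122.59 × 0.766044 = 1974 N.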